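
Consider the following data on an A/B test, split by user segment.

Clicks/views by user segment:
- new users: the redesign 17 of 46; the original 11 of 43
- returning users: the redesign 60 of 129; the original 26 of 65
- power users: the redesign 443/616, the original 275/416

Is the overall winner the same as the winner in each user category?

Yes

New users: the redesign 17/46 = 37.0%, the original 11/43 = 25.6% → the redesign
Returning users: the redesign 60/129 = 46.5%, the original 26/65 = 40.0% → the redesign
Power users: the redesign 443/616 = 71.9%, the original 275/416 = 66.1% → the redesign
Overall: the redesign 520/791 = 65.7%, the original 312/524 = 59.5% → the redesign
The redesign wins overall and in every user group — no reversal.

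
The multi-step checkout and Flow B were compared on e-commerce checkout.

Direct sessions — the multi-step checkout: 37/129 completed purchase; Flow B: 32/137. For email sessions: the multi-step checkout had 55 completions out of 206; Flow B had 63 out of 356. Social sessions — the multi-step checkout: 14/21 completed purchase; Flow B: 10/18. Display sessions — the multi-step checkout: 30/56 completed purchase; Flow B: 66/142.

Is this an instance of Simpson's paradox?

No

Direct: the multi-step checkout 37/129 = 28.7%, Flow B 32/137 = 23.4% → the multi-step checkout
Email: the multi-step checkout 55/206 = 26.7%, Flow B 63/356 = 17.7% → the multi-step checkout
Social: the multi-step checkout 14/21 = 66.7%, Flow B 10/18 = 55.6% → the multi-step checkout
Display: the multi-step checkout 30/56 = 53.6%, Flow B 66/142 = 46.5% → the multi-step checkout
Overall: the multi-step checkout 136/412 = 33.0%, Flow B 171/653 = 26.2% → the multi-step checkout
The multi-step checkout wins overall and in every traffic group — no reversal.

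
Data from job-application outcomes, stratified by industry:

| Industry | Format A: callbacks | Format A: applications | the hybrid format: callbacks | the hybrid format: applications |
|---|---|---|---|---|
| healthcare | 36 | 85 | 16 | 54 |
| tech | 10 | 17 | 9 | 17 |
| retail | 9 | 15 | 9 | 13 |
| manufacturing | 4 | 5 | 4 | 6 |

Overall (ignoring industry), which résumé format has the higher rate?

Format A

Healthcare: Format A 36/85 = 42.4%, the hybrid format 16/54 = 29.6% → Format A
Tech: Format A 10/17 = 58.8%, the hybrid format 9/17 = 52.9% → Format A
Retail: Format A 9/15 = 60.0%, the hybrid format 9/13 = 69.2% → the hybrid format
Manufacturing: Format A 4/5 = 80.0%, the hybrid format 4/6 = 66.7% → Format A
Overall: Format A 59/122 = 48.4%, the hybrid format 38/90 = 42.2% → Format A
(Neither sweeps every industry group, but Format A has the higher pooled rate.)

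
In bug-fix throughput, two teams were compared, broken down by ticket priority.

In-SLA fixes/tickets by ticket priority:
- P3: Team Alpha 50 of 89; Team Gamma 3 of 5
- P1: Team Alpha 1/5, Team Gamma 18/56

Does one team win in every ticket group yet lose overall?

P3: Team Alpha 50/89 = 56.2%, Team Gamma 3/5 = 60.0% → Team Gamma
P1: Team Alpha 1/5 = 20.0%, Team Gamma 18/56 = 32.1% → Team Gamma
Overall: Team Alpha 51/94 = 54.3%, Team Gamma 21/61 = 34.4% → Team Alpha
Team Gamma wins each ticket group but Team Alpha wins overall — the comparison reverses. Team Gamma's tickets skew toward P1, which has a lower base rate.

Yes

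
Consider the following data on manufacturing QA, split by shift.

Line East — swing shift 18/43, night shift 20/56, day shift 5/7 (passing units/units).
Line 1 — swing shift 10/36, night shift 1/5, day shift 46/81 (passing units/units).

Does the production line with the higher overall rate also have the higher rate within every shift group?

Swing shift: Line East 18/43 = 41.9%, Line 1 10/36 = 27.8% → Line East
Night shift: Line East 20/56 = 35.7%, Line 1 1/5 = 20.0% → Line East
Day shift: Line East 5/7 = 71.4%, Line 1 46/81 = 56.8% → Line East
Overall: Line East 43/106 = 40.6%, Line 1 57/122 = 46.7% → Line 1
Line East wins each shift group but Line 1 wins overall — the comparison reverses. Line East's units skew toward night shift, which has a lower base rate.

No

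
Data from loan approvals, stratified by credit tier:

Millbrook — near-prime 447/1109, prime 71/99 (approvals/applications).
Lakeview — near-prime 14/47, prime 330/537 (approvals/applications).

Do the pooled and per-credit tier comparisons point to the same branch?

Near-prime: Millbrook 447/1109 = 40.3%, Lakeview 14/47 = 29.8% → Millbrook
Prime: Millbrook 71/99 = 71.7%, Lakeview 330/537 = 61.5% → Millbrook
Overall: Millbrook 518/1208 = 42.9%, Lakeview 344/584 = 58.9% → Lakeview
Millbrook wins each credit group but Lakeview wins overall — the comparison reverses. Millbrook's applications skew toward near-prime, which has a lower base rate.

No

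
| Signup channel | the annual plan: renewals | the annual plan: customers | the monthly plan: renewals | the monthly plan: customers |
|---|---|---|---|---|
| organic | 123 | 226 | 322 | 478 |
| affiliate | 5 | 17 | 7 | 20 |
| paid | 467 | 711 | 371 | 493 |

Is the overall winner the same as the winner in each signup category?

Organic: the annual plan 123/226 = 54.4%, the monthly plan 322/478 = 67.4% → the monthly plan
Affiliate: the annual plan 5/17 = 29.4%, the monthly plan 7/20 = 35.0% → the monthly plan
Paid: the annual plan 467/711 = 65.7%, the monthly plan 371/493 = 75.3% → the monthly plan
Overall: the annual plan 595/954 = 62.4%, the monthly plan 700/991 = 70.6% → the monthly plan
The monthly plan wins overall and in every signup group — no reversal.

Yes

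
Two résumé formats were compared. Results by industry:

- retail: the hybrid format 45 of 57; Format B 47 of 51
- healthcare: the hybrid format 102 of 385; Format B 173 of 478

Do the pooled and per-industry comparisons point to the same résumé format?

Yes

Retail: the hybrid format 45/57 = 78.9%, Format B 47/51 = 92.2% → Format B
Healthcare: the hybrid format 102/385 = 26.5%, Format B 173/478 = 36.2% → Format B
Overall: the hybrid format 147/442 = 33.3%, Format B 220/529 = 41.6% → Format B
Format B wins overall and in every industry group — no reversal.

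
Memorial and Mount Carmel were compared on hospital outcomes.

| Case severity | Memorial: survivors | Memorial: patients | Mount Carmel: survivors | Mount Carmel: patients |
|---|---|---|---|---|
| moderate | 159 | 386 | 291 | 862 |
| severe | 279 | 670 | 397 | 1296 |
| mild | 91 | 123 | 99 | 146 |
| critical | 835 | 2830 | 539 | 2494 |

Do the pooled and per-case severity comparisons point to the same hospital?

Yes

Moderate: Memorial 159/386 = 41.2%, Mount Carmel 291/862 = 33.8% → Memorial
Severe: Memorial 279/670 = 41.6%, Mount Carmel 397/1296 = 30.6% → Memorial
Mild: Memorial 91/123 = 74.0%, Mount Carmel 99/146 = 67.8% → Memorial
Critical: Memorial 835/2830 = 29.5%, Mount Carmel 539/2494 = 21.6% → Memorial
Overall: Memorial 1364/4009 = 34.0%, Mount Carmel 1326/4798 = 27.6% → Memorial
Memorial wins overall and in every case group — no reversal.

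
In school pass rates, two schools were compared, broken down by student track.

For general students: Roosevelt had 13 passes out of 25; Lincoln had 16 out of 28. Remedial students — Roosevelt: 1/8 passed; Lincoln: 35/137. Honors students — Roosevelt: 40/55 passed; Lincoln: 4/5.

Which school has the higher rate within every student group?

Lincoln

General: Roosevelt 13/25 = 52.0%, Lincoln 16/28 = 57.1% → Lincoln
Remedial: Roosevelt 1/8 = 12.5%, Lincoln 35/137 = 25.5% → Lincoln
Honors: Roosevelt 40/55 = 72.7%, Lincoln 4/5 = 80.0% → Lincoln
Lincoln has the higher rate in all 3 groups.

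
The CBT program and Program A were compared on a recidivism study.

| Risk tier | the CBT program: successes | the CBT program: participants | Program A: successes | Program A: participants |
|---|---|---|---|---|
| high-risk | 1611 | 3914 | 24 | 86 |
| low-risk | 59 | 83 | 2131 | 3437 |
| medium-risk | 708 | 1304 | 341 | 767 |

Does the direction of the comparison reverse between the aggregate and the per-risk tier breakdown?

Yes

High-risk: the CBT program 1611/3914 = 41.2%, Program A 24/86 = 27.9% → the CBT program
Low-risk: the CBT program 59/83 = 71.1%, Program A 2131/3437 = 62.0% → the CBT program
Medium-risk: the CBT program 708/1304 = 54.3%, Program A 341/767 = 44.5% → the CBT program
Overall: the CBT program 2378/5301 = 44.9%, Program A 2496/4290 = 58.2% → Program A
The CBT program wins each risk group but Program A wins overall — the comparison reverses. The CBT program's participants skew toward high-risk, which has a lower base rate.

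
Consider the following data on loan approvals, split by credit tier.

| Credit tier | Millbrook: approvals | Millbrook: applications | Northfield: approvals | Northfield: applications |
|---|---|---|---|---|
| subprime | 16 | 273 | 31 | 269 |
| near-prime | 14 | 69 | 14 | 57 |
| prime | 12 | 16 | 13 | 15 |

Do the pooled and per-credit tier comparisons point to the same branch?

Yes

Subprime: Millbrook 16/273 = 5.9%, Northfield 31/269 = 11.5% → Northfield
Near-prime: Millbrook 14/69 = 20.3%, Northfield 14/57 = 24.6% → Northfield
Prime: Millbrook 12/16 = 75.0%, Northfield 13/15 = 86.7% → Northfield
Overall: Millbrook 42/358 = 11.7%, Northfield 58/341 = 17.0% → Northfield
Northfield wins overall and in every credit group — no reversal.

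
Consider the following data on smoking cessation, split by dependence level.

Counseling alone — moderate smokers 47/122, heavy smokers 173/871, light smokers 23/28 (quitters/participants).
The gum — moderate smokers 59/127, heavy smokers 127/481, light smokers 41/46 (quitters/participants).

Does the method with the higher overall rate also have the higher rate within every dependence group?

Moderate smokers: counseling alone 47/122 = 38.5%, the gum 59/127 = 46.5% → the gum
Heavy smokers: counseling alone 173/871 = 19.9%, the gum 127/481 = 26.4% → the gum
Light smokers: counseling alone 23/28 = 82.1%, the gum 41/46 = 89.1% → the gum
Overall: counseling alone 243/1021 = 23.8%, the gum 227/654 = 34.7% → the gum
The gum wins overall and in every dependence group — no reversal.

Yes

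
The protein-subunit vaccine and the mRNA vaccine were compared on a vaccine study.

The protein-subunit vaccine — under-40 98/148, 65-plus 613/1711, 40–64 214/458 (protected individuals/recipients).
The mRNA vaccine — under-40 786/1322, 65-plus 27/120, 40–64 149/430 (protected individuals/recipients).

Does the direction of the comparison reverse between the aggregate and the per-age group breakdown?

Under-40: the protein-subunit vaccine 98/148 = 66.2%, the mRNA vaccine 786/1322 = 59.5% → the protein-subunit vaccine
65-plus: the protein-subunit vaccine 613/1711 = 35.8%, the mRNA vaccine 27/120 = 22.5% → the protein-subunit vaccine
40–64: the protein-subunit vaccine 214/458 = 46.7%, the mRNA vaccine 149/430 = 34.7% → the protein-subunit vaccine
Overall: the protein-subunit vaccine 925/2317 = 39.9%, the mRNA vaccine 962/1872 = 51.4% → the mRNA vaccine
The protein-subunit vaccine wins each age group but the mRNA vaccine wins overall — the comparison reverses. The protein-subunit vaccine's recipients skew toward 65-plus, which has a lower base rate.

Yes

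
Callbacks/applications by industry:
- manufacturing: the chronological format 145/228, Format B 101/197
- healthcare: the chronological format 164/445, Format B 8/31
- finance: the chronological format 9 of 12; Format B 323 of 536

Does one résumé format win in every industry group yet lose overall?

Manufacturing: the chronological format 145/228 = 63.6%, Format B 101/197 = 51.3% → the chronological format
Healthcare: the chronological format 164/445 = 36.9%, Format B 8/31 = 25.8% → the chronological format
Finance: the chronological format 9/12 = 75.0%, Format B 323/536 = 60.3% → the chronological format
Overall: the chronological format 318/685 = 46.4%, Format B 432/764 = 56.5% → Format B
The chronological format wins each industry group but Format B wins overall — the comparison reverses. The chronological format's applications skew toward healthcare, which has a lower base rate.

Yes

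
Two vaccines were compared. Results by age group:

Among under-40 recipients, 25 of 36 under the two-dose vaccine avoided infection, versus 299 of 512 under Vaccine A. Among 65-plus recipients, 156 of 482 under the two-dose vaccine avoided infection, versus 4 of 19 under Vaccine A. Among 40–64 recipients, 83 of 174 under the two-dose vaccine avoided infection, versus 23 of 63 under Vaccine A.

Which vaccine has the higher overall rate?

Vaccine A

Under-40: the two-dose vaccine 25/36 = 69.4%, Vaccine A 299/512 = 58.4% → the two-dose vaccine
65-plus: the two-dose vaccine 156/482 = 32.4%, Vaccine A 4/19 = 21.1% → the two-dose vaccine
40–64: the two-dose vaccine 83/174 = 47.7%, Vaccine A 23/63 = 36.5% → the two-dose vaccine
Overall: the two-dose vaccine 264/692 = 38.2%, Vaccine A 326/594 = 54.9% → Vaccine A
(The two-dose vaccine wins every age group but Vaccine A wins overall — the two-dose vaccine's recipients skew toward the low-rate 65-plus group.)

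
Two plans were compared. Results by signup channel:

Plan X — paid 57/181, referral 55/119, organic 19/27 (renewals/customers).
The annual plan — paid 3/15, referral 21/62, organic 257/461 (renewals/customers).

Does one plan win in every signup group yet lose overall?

Yes

Paid: Plan X 57/181 = 31.5%, the annual plan 3/15 = 20.0% → Plan X
Referral: Plan X 55/119 = 46.2%, the annual plan 21/62 = 33.9% → Plan X
Organic: Plan X 19/27 = 70.4%, the annual plan 257/461 = 55.7% → Plan X
Overall: Plan X 131/327 = 40.1%, the annual plan 281/538 = 52.2% → the annual plan
Plan X wins each signup group but the annual plan wins overall — the comparison reverses. Plan X's customers skew toward paid, which has a lower base rate.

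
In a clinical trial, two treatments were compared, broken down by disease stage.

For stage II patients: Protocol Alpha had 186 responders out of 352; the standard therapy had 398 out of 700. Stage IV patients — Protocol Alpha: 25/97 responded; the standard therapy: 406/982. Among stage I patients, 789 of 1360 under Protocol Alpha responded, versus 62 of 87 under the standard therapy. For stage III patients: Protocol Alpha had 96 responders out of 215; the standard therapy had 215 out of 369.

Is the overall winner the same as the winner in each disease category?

No

Stage II: Protocol Alpha 186/352 = 52.8%, the standard therapy 398/700 = 56.9% → the standard therapy
Stage IV: Protocol Alpha 25/97 = 25.8%, the standard therapy 406/982 = 41.3% → the standard therapy
Stage I: Protocol Alpha 789/1360 = 58.0%, the standard therapy 62/87 = 71.3% → the standard therapy
Stage III: Protocol Alpha 96/215 = 44.7%, the standard therapy 215/369 = 58.3% → the standard therapy
Overall: Protocol Alpha 1096/2024 = 54.2%, the standard therapy 1081/2138 = 50.6% → Protocol Alpha
The standard therapy wins each disease group but Protocol Alpha wins overall — the comparison reverses. The standard therapy's patients skew toward stage IV, which has a lower base rate.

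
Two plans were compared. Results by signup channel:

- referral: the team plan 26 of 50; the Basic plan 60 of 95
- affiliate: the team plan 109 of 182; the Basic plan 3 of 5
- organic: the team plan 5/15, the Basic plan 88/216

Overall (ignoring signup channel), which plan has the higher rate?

Referral: the team plan 26/50 = 52.0%, the Basic plan 60/95 = 63.2% → the Basic plan
Affiliate: the team plan 109/182 = 59.9%, the Basic plan 3/5 = 60.0% → the Basic plan
Organic: the team plan 5/15 = 33.3%, the Basic plan 88/216 = 40.7% → the Basic plan
Overall: the team plan 140/247 = 56.7%, the Basic plan 151/316 = 47.8% → the team plan
(The Basic plan wins every signup group but the team plan wins overall — the Basic plan's customers skew toward the low-rate organic group.)

the team plan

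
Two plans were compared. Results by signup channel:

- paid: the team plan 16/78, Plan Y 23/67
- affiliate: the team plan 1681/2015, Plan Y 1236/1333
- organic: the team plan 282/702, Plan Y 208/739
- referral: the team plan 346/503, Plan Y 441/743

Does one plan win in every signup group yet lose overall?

Paid: the team plan 16/78 = 20.5%, Plan Y 23/67 = 34.3% → Plan Y
Affiliate: the team plan 1681/2015 = 83.4%, Plan Y 1236/1333 = 92.7% → Plan Y
Organic: the team plan 282/702 = 40.2%, Plan Y 208/739 = 28.1% → the team plan
Referral: the team plan 346/503 = 68.8%, Plan Y 441/743 = 59.4% → the team plan
Overall: the team plan 2325/3298 = 70.5%, Plan Y 1908/2882 = 66.2% → the team plan
Neither sweeps: the team plan wins 2 of 4 groups, Plan Y wins 2. The team plan wins overall but not every group — no Simpson reversal.

No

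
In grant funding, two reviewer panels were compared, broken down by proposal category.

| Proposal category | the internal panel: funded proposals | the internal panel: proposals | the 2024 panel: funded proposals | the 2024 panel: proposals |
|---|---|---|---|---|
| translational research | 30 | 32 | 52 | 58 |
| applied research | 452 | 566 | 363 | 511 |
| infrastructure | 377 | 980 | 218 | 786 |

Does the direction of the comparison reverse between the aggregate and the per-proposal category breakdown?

Translational research: the internal panel 30/32 = 93.8%, the 2024 panel 52/58 = 89.7% → the internal panel
Applied research: the internal panel 452/566 = 79.9%, the 2024 panel 363/511 = 71.0% → the internal panel
Infrastructure: the internal panel 377/980 = 38.5%, the 2024 panel 218/786 = 27.7% → the internal panel
Overall: the internal panel 859/1578 = 54.4%, the 2024 panel 633/1355 = 46.7% → the internal panel
The internal panel wins overall and in every proposal group — no reversal.

No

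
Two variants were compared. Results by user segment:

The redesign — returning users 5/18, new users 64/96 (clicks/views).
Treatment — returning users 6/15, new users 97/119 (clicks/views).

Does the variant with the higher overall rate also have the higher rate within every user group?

Returning users: the redesign 5/18 = 27.8%, Treatment 6/15 = 40.0% → Treatment
New users: the redesign 64/96 = 66.7%, Treatment 97/119 = 81.5% → Treatment
Overall: the redesign 69/114 = 60.5%, Treatment 103/134 = 76.9% → Treatment
Treatment wins overall and in every user group — no reversal.

Yes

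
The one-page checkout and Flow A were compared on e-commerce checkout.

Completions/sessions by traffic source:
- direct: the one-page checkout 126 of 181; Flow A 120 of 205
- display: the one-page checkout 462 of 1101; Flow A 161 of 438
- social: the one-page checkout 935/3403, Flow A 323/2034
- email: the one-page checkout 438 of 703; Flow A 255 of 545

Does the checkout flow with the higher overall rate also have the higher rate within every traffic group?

Yes

Direct: the one-page checkout 126/181 = 69.6%, Flow A 120/205 = 58.5% → the one-page checkout
Display: the one-page checkout 462/1101 = 42.0%, Flow A 161/438 = 36.8% → the one-page checkout
Social: the one-page checkout 935/3403 = 27.5%, Flow A 323/2034 = 15.9% → the one-page checkout
Email: the one-page checkout 438/703 = 62.3%, Flow A 255/545 = 46.8% → the one-page checkout
Overall: the one-page checkout 1961/5388 = 36.4%, Flow A 859/3222 = 26.7% → the one-page checkout
The one-page checkout wins overall and in every traffic group — no reversal.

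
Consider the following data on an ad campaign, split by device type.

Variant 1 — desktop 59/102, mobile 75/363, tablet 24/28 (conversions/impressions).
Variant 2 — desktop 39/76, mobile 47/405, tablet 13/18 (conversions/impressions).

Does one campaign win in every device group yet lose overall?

No

Desktop: Variant 1 59/102 = 57.8%, Variant 2 39/76 = 51.3% → Variant 1
Mobile: Variant 1 75/363 = 20.7%, Variant 2 47/405 = 11.6% → Variant 1
Tablet: Variant 1 24/28 = 85.7%, Variant 2 13/18 = 72.2% → Variant 1
Overall: Variant 1 158/493 = 32.0%, Variant 2 99/499 = 19.8% → Variant 1
Variant 1 wins overall and in every device group — no reversal.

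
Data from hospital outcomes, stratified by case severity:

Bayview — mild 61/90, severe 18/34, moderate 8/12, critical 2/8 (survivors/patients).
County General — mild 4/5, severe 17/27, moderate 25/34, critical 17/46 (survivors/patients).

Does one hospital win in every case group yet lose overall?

Yes

Mild: Bayview 61/90 = 67.8%, County General 4/5 = 80.0% → County General
Severe: Bayview 18/34 = 52.9%, County General 17/27 = 63.0% → County General
Moderate: Bayview 8/12 = 66.7%, County General 25/34 = 73.5% → County General
Critical: Bayview 2/8 = 25.0%, County General 17/46 = 37.0% → County General
Overall: Bayview 89/144 = 61.8%, County General 63/112 = 56.2% → Bayview
County General wins each case group but Bayview wins overall — the comparison reverses. County General's patients skew toward critical, which has a lower base rate.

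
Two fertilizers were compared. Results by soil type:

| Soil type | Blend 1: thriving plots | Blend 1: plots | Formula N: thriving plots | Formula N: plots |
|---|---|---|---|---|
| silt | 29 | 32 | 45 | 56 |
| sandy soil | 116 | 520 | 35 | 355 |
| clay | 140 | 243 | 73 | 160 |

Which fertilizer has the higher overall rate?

Silt: Blend 1 29/32 = 90.6%, Formula N 45/56 = 80.4% → Blend 1
Sandy soil: Blend 1 116/520 = 22.3%, Formula N 35/355 = 9.9% → Blend 1
Clay: Blend 1 140/243 = 57.6%, Formula N 73/160 = 45.6% → Blend 1
Overall: Blend 1 285/795 = 35.8%, Formula N 153/571 = 26.8% → Blend 1

Blend 1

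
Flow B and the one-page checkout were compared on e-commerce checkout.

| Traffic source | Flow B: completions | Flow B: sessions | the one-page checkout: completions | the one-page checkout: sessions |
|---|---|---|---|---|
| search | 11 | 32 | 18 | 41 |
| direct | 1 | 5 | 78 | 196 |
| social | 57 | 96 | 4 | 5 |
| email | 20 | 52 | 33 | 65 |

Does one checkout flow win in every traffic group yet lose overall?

Yes

Search: Flow B 11/32 = 34.4%, the one-page checkout 18/41 = 43.9% → the one-page checkout
Direct: Flow B 1/5 = 20.0%, the one-page checkout 78/196 = 39.8% → the one-page checkout
Social: Flow B 57/96 = 59.4%, the one-page checkout 4/5 = 80.0% → the one-page checkout
Email: Flow B 20/52 = 38.5%, the one-page checkout 33/65 = 50.8% → the one-page checkout
Overall: Flow B 89/185 = 48.1%, the one-page checkout 133/307 = 43.3% → Flow B
The one-page checkout wins each traffic group but Flow B wins overall — the comparison reverses. The one-page checkout's sessions skew toward direct, which has a lower base rate.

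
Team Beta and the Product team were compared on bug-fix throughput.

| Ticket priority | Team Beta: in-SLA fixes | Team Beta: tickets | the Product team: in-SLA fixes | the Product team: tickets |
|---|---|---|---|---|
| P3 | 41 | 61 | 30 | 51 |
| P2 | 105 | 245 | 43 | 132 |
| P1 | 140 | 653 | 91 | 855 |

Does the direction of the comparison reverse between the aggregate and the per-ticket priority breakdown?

No

P3: Team Beta 41/61 = 67.2%, the Product team 30/51 = 58.8% → Team Beta
P2: Team Beta 105/245 = 42.9%, the Product team 43/132 = 32.6% → Team Beta
P1: Team Beta 140/653 = 21.4%, the Product team 91/855 = 10.6% → Team Beta
Overall: Team Beta 286/959 = 29.8%, the Product team 164/1038 = 15.8% → Team Beta
Team Beta wins overall and in every ticket group — no reversal.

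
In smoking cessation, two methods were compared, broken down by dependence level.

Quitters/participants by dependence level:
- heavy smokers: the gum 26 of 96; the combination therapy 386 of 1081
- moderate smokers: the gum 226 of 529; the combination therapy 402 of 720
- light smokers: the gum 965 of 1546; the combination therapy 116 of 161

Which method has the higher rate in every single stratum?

the combination therapy

Heavy smokers: the gum 26/96 = 27.1%, the combination therapy 386/1081 = 35.7% → the combination therapy
Moderate smokers: the gum 226/529 = 42.7%, the combination therapy 402/720 = 55.8% → the combination therapy
Light smokers: the gum 965/1546 = 62.4%, the combination therapy 116/161 = 72.0% → the combination therapy
The combination therapy has the higher rate in all 3 groups.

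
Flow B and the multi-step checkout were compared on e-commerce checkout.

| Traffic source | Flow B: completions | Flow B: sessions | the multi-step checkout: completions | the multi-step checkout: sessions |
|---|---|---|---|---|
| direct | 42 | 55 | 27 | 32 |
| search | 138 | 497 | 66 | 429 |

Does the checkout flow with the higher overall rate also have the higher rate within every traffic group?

No

Direct: Flow B 42/55 = 76.4%, the multi-step checkout 27/32 = 84.4% → the multi-step checkout
Search: Flow B 138/497 = 27.8%, the multi-step checkout 66/429 = 15.4% → Flow B
Overall: Flow B 180/552 = 32.6%, the multi-step checkout 93/461 = 20.2% → Flow B
Neither sweeps: Flow B wins 1 of 2 groups, the multi-step checkout wins 1. Flow B wins overall but not every group — no Simpson reversal.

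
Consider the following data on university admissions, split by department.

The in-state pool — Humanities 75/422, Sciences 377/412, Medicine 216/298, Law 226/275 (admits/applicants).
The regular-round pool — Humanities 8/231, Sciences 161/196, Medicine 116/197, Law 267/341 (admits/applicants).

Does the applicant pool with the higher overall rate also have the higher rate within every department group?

Humanities: the in-state pool 75/422 = 17.8%, the regular-round pool 8/231 = 3.5% → the in-state pool
Sciences: the in-state pool 377/412 = 91.5%, the regular-round pool 161/196 = 82.1% → the in-state pool
Medicine: the in-state pool 216/298 = 72.5%, the regular-round pool 116/197 = 58.9% → the in-state pool
Law: the in-state pool 226/275 = 82.2%, the regular-round pool 267/341 = 78.3% → the in-state pool
Overall: the in-state pool 894/1407 = 63.5%, the regular-round pool 552/965 = 57.2% → the in-state pool
The in-state pool wins overall and in every department group — no reversal.

Yes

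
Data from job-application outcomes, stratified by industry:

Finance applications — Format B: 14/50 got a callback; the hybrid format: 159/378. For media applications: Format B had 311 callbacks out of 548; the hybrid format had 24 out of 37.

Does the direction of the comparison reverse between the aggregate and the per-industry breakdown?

Finance: Format B 14/50 = 28.0%, the hybrid format 159/378 = 42.1% → the hybrid format
Media: Format B 311/548 = 56.8%, the hybrid format 24/37 = 64.9% → the hybrid format
Overall: Format B 325/598 = 54.3%, the hybrid format 183/415 = 44.1% → Format B
The hybrid format wins each industry group but Format B wins overall — the comparison reverses. The hybrid format's applications skew toward finance, which has a lower base rate.

Yes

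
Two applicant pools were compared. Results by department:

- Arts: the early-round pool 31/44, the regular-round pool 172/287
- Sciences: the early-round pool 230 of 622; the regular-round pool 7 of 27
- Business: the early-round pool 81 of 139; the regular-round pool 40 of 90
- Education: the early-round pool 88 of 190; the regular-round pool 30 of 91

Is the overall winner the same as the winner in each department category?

No

Arts: the early-round pool 31/44 = 70.5%, the regular-round pool 172/287 = 59.9% → the early-round pool
Sciences: the early-round pool 230/622 = 37.0%, the regular-round pool 7/27 = 25.9% → the early-round pool
Business: the early-round pool 81/139 = 58.3%, the regular-round pool 40/90 = 44.4% → the early-round pool
Education: the early-round pool 88/190 = 46.3%, the regular-round pool 30/91 = 33.0% → the early-round pool
Overall: the early-round pool 430/995 = 43.2%, the regular-round pool 249/495 = 50.3% → the regular-round pool
The early-round pool wins each department group but the regular-round pool wins overall — the comparison reverses. The early-round pool's applicants skew toward Sciences, which has a lower base rate.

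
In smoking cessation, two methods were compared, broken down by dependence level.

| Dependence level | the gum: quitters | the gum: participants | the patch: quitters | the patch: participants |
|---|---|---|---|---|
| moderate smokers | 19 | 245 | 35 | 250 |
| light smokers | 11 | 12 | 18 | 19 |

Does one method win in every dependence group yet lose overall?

No

Moderate smokers: the gum 19/245 = 7.8%, the patch 35/250 = 14.0% → the patch
Light smokers: the gum 11/12 = 91.7%, the patch 18/19 = 94.7% → the patch
Overall: the gum 30/257 = 11.7%, the patch 53/269 = 19.7% → the patch
The patch wins overall and in every dependence group — no reversal.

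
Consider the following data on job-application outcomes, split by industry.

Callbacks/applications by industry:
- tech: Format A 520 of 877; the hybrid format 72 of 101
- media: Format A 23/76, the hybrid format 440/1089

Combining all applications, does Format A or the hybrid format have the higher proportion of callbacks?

Format A

Tech: Format A 520/877 = 59.3%, the hybrid format 72/101 = 71.3% → the hybrid format
Media: Format A 23/76 = 30.3%, the hybrid format 440/1089 = 40.4% → the hybrid format
Overall: Format A 543/953 = 57.0%, the hybrid format 512/1190 = 43.0% → Format A
(The hybrid format wins every industry group but Format A wins overall — the hybrid format's applications skew toward the low-rate media group.)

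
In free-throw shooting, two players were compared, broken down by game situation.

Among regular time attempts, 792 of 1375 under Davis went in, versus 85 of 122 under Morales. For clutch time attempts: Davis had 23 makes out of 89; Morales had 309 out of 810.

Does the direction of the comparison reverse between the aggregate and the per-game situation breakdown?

Yes

Regular time: Davis 792/1375 = 57.6%, Morales 85/122 = 69.7% → Morales
Clutch time: Davis 23/89 = 25.8%, Morales 309/810 = 38.1% → Morales
Overall: Davis 815/1464 = 55.7%, Morales 394/932 = 42.3% → Davis
Morales wins each game group but Davis wins overall — the comparison reverses. Morales's attempts skew toward clutch time, which has a lower base rate.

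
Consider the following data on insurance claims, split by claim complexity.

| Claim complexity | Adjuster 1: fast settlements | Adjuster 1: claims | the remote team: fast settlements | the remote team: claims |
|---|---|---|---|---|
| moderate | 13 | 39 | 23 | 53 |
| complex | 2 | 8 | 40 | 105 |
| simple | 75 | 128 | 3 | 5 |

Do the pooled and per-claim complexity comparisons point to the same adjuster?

Moderate: Adjuster 1 13/39 = 33.3%, the remote team 23/53 = 43.4% → the remote team
Complex: Adjuster 1 2/8 = 25.0%, the remote team 40/105 = 38.1% → the remote team
Simple: Adjuster 1 75/128 = 58.6%, the remote team 3/5 = 60.0% → the remote team
Overall: Adjuster 1 90/175 = 51.4%, the remote team 66/163 = 40.5% → Adjuster 1
The remote team wins each claim group but Adjuster 1 wins overall — the comparison reverses. The remote team's claims skew toward complex, which has a lower base rate.

No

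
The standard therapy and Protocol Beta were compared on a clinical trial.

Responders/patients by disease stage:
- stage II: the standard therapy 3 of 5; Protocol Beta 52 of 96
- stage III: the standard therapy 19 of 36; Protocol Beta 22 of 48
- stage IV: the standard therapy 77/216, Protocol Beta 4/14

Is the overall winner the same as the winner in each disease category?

Stage II: the standard therapy 3/5 = 60.0%, Protocol Beta 52/96 = 54.2% → the standard therapy
Stage III: the standard therapy 19/36 = 52.8%, Protocol Beta 22/48 = 45.8% → the standard therapy
Stage IV: the standard therapy 77/216 = 35.6%, Protocol Beta 4/14 = 28.6% → the standard therapy
Overall: the standard therapy 99/257 = 38.5%, Protocol Beta 78/158 = 49.4% → Protocol Beta
The standard therapy wins each disease group but Protocol Beta wins overall — the comparison reverses. The standard therapy's patients skew toward stage IV, which has a lower base rate.

No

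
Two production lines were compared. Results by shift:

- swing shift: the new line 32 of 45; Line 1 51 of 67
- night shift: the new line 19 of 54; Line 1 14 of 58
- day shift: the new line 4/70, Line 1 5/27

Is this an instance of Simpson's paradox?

No

Swing shift: the new line 32/45 = 71.1%, Line 1 51/67 = 76.1% → Line 1
Night shift: the new line 19/54 = 35.2%, Line 1 14/58 = 24.1% → the new line
Day shift: the new line 4/70 = 5.7%, Line 1 5/27 = 18.5% → Line 1
Overall: the new line 55/169 = 32.5%, Line 1 70/152 = 46.1% → Line 1
Neither sweeps: the new line wins 1 of 3 groups, Line 1 wins 2. Line 1 wins overall but not every group — no Simpson reversal.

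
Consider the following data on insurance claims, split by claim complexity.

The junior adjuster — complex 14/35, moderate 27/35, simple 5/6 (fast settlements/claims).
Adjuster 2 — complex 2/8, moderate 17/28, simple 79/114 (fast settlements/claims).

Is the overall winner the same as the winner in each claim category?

No

Complex: the junior adjuster 14/35 = 40.0%, Adjuster 2 2/8 = 25.0% → the junior adjuster
Moderate: the junior adjuster 27/35 = 77.1%, Adjuster 2 17/28 = 60.7% → the junior adjuster
Simple: the junior adjuster 5/6 = 83.3%, Adjuster 2 79/114 = 69.3% → the junior adjuster
Overall: the junior adjuster 46/76 = 60.5%, Adjuster 2 98/150 = 65.3% → Adjuster 2
The junior adjuster wins each claim group but Adjuster 2 wins overall — the comparison reverses. The junior adjuster's claims skew toward complex, which has a lower base rate.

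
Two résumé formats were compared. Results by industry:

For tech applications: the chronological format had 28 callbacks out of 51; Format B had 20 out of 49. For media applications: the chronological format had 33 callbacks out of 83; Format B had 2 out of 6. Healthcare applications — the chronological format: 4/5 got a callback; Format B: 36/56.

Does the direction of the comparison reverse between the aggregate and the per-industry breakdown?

Yes

Tech: the chronological format 28/51 = 54.9%, Format B 20/49 = 40.8% → the chronological format
Media: the chronological format 33/83 = 39.8%, Format B 2/6 = 33.3% → the chronological format
Healthcare: the chronological format 4/5 = 80.0%, Format B 36/56 = 64.3% → the chronological format
Overall: the chronological format 65/139 = 46.8%, Format B 58/111 = 52.3% → Format B
The chronological format wins each industry group but Format B wins overall — the comparison reverses. The chronological format's applications skew toward media, which has a lower base rate.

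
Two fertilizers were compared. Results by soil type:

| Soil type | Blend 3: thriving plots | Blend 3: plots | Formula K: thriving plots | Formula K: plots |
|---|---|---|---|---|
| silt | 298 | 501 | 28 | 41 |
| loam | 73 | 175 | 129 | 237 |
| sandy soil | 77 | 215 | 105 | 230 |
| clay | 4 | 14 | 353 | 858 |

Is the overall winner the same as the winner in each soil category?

Silt: Blend 3 298/501 = 59.5%, Formula K 28/41 = 68.3% → Formula K
Loam: Blend 3 73/175 = 41.7%, Formula K 129/237 = 54.4% → Formula K
Sandy soil: Blend 3 77/215 = 35.8%, Formula K 105/230 = 45.7% → Formula K
Clay: Blend 3 4/14 = 28.6%, Formula K 353/858 = 41.1% → Formula K
Overall: Blend 3 452/905 = 49.9%, Formula K 615/1366 = 45.0% → Blend 3
Formula K wins each soil group but Blend 3 wins overall — the comparison reverses. Formula K's plots skew toward clay, which has a lower base rate.

No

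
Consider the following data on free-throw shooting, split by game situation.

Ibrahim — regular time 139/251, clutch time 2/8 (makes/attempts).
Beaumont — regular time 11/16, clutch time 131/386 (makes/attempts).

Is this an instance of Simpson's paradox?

Yes

Regular time: Ibrahim 139/251 = 55.4%, Beaumont 11/16 = 68.8% → Beaumont
Clutch time: Ibrahim 2/8 = 25.0%, Beaumont 131/386 = 33.9% → Beaumont
Overall: Ibrahim 141/259 = 54.4%, Beaumont 142/402 = 35.3% → Ibrahim
Beaumont wins each game group but Ibrahim wins overall — the comparison reverses. Beaumont's attempts skew toward clutch time, which has a lower base rate.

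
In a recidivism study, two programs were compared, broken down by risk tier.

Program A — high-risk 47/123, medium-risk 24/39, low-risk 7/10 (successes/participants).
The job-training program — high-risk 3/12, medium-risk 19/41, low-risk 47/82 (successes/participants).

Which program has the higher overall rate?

High-risk: Program A 47/123 = 38.2%, the job-training program 3/12 = 25.0% → Program A
Medium-risk: Program A 24/39 = 61.5%, the job-training program 19/41 = 46.3% → Program A
Low-risk: Program A 7/10 = 70.0%, the job-training program 47/82 = 57.3% → Program A
Overall: Program A 78/172 = 45.3%, the job-training program 69/135 = 51.1% → the job-training program
(Program A wins every risk group but the job-training program wins overall — Program A's participants skew toward the low-rate high-risk group.)

the job-training program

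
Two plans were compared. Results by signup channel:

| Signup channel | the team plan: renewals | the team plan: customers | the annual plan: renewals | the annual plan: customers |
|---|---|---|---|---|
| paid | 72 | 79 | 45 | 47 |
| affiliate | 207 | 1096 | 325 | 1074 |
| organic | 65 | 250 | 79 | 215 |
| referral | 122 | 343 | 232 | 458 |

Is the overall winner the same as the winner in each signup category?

Paid: the team plan 72/79 = 91.1%, the annual plan 45/47 = 95.7% → the annual plan
Affiliate: the team plan 207/1096 = 18.9%, the annual plan 325/1074 = 30.3% → the annual plan
Organic: the team plan 65/250 = 26.0%, the annual plan 79/215 = 36.7% → the annual plan
Referral: the team plan 122/343 = 35.6%, the annual plan 232/458 = 50.7% → the annual plan
Overall: the team plan 466/1768 = 26.4%, the annual plan 681/1794 = 38.0% → the annual plan
The annual plan wins overall and in every signup group — no reversal.

Yes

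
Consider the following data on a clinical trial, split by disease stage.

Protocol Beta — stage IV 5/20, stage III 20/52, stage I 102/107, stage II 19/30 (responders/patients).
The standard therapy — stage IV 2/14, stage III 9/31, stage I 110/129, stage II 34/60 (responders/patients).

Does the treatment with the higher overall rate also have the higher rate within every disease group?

Yes

Stage IV: Protocol Beta 5/20 = 25.0%, the standard therapy 2/14 = 14.3% → Protocol Beta
Stage III: Protocol Beta 20/52 = 38.5%, the standard therapy 9/31 = 29.0% → Protocol Beta
Stage I: Protocol Beta 102/107 = 95.3%, the standard therapy 110/129 = 85.3% → Protocol Beta
Stage II: Protocol Beta 19/30 = 63.3%, the standard therapy 34/60 = 56.7% → Protocol Beta
Overall: Protocol Beta 146/209 = 69.9%, the standard therapy 155/234 = 66.2% → Protocol Beta
Protocol Beta wins overall and in every disease group — no reversal.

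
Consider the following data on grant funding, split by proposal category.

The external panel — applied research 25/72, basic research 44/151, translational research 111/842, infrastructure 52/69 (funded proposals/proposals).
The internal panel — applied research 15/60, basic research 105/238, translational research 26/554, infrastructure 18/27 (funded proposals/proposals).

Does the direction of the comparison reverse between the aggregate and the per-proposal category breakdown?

Applied research: the external panel 25/72 = 34.7%, the internal panel 15/60 = 25.0% → the external panel
Basic research: the external panel 44/151 = 29.1%, the internal panel 105/238 = 44.1% → the internal panel
Translational research: the external panel 111/842 = 13.2%, the internal panel 26/554 = 4.7% → the external panel
Infrastructure: the external panel 52/69 = 75.4%, the internal panel 18/27 = 66.7% → the external panel
Overall: the external panel 232/1134 = 20.5%, the internal panel 164/879 = 18.7% → the external panel
Neither sweeps: the external panel wins 3 of 4 groups, the internal panel wins 1. The external panel wins overall but not every group — no Simpson reversal.

No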